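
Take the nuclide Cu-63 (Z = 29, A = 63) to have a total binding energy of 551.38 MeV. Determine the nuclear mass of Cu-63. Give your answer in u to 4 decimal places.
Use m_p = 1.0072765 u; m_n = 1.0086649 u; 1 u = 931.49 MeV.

62.9137 u

Mass defect = 551.38 MeV / (931.49 MeV/u) = 0.591933 u
Constituent mass = 29(1.0072765) + 34(1.0086649) = 63.5056251 u
Nuclear mass = 63.5056251 − 0.591933 = 62.9136921 u ≈ 62.9137 u (to 4 decimal places)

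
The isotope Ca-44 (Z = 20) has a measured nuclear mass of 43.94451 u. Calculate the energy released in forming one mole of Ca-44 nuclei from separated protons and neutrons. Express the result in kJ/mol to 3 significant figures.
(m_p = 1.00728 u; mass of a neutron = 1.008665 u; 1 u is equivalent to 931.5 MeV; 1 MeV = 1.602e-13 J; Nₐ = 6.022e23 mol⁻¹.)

3.68e+10 kJ/mol

The nucleus contains 20 protons and 44 − 20 = 24 neutrons.
Mass of separated nucleons = 20(1.00728) + 24(1.008665) = 20.14560 + 24.207960 = 44.353560 u
Mass defect Δm = 44.353560 − 43.94451 = 0.409050 u
Converting to energy: 0.409050 u × 931.5 MeV/u = 381.030 MeV
Per nucleus in joules: 381.030 MeV × 1.602e-13 J/MeV = 6.1041e-11 J
Per mole: 6.1041e-11 J × 6.022e23 mol⁻¹ = 3.6759e+13 J/mol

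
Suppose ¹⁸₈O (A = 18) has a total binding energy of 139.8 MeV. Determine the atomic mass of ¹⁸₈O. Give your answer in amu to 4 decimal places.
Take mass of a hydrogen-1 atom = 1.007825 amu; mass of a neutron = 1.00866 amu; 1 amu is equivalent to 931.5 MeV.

17.9991 amu

Mass defect = 139.8 MeV / (931.5 MeV/amu) = 0.150081 amu
Constituent mass = 8(1.007825) + 10(1.00866) = 18.149200 amu
Atomic mass = 18.149200 − 0.150081 = 17.999119 amu ≈ 17.9991 amu (to 4 decimal places)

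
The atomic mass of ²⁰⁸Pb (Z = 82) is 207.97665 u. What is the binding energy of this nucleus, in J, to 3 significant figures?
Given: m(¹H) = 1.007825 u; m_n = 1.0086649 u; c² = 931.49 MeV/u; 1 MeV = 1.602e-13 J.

2.62e-10 J

Σm = 82·m(¹H) + 126·m_n = 82.641650 + 127.0917774 = 209.7334274 u
Mass defect Δm = 209.7334274 − 207.97665 = 1.7567774 u
Converting to energy: 1.7567774 u × 931.49 MeV/u = 1636.42 MeV
In joules: 1636.42 MeV × 1.602e-13 J/MeV = 2.6215e-10 J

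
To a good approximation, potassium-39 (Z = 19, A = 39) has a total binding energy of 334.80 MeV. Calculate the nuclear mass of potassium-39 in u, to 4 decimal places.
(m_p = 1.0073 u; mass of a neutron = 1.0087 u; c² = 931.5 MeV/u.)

38.9533 u

Mass defect = 334.80 MeV / (931.5 MeV/u) = 0.359420 u
Constituent mass = 19(1.0073) + 20(1.0087) = 39.3127 u
Nuclear mass = 39.3127 − 0.359420 = 38.953280 u ≈ 38.9533 u (to 4 decimal places)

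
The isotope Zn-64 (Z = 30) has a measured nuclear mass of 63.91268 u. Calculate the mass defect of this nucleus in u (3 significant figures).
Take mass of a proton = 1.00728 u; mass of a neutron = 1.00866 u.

The nucleus contains 30 protons and 64 − 30 = 34 neutrons.
Mass of separated nucleons = 30(1.00728) + 34(1.00866) = 30.21840 + 34.29444 = 64.51284 u
The mass defect is 64.51284 − 63.91268 = 0.60016 u.

0.600 u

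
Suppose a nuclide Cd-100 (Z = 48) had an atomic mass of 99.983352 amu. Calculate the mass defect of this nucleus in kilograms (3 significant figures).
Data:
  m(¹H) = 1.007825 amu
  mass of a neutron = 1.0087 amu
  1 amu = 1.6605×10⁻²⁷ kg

Z = 48, so N = A − Z = 100 − 48 = 52.
Mass of separated nucleons = 48(1.007825) + 52(1.0087) = 48.375600 + 52.4524 = 100.828000 amu
The mass defect is 100.828000 − 99.983352 = 0.844648 amu.
In SI units: 0.844648 amu × 1.6605×10⁻²⁷ kg/amu = 1.4025e-27 kg

1.40e-27 kg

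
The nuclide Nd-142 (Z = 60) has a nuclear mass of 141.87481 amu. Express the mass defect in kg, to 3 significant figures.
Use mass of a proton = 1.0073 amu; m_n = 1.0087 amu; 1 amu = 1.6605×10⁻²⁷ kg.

Z = 60, so N = A − Z = 142 − 60 = 82.
Total constituent mass: 60 × 1.0073 + 82 × 1.0087 = 143.1514 amu
Δm = 143.1514 − 141.87481 = 1.27659 amu
In SI units: 1.27659 amu × 1.6605×10⁻²⁷ kg/amu = 2.1198e-27 kg

2.12e-27 kg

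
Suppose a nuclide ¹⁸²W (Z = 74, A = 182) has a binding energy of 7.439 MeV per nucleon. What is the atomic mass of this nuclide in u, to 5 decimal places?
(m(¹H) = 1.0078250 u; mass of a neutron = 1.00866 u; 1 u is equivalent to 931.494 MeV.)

Total binding energy = 182 × 7.439 = 1353.898 MeV
Mass defect = 1353.898 MeV / (931.494 MeV/u) = 1.4534694 u
Constituent mass = 74(1.0078250) + 108(1.00866) = 183.5143300 u
Atomic mass = 183.5143300 − 1.4534694 = 182.0608606 u ≈ 182.06086 u (to 5 decimal places)

182.06086 u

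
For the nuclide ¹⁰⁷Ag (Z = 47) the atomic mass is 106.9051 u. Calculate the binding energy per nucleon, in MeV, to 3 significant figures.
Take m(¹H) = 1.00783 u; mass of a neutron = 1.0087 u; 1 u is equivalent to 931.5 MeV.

Mass of separated nucleons = 47(1.00783) + 60(1.0087) = 47.36801 + 60.5220 = 107.89001 u
Mass defect Δm = 107.89001 − 106.9051 = 0.98491 u
Binding energy = Δm·c² = 0.98491 × 931.5 MeV/u = 917.444 MeV
Per nucleon: 917.444 / 107 = 8.574 MeV

8.57 MeV/nucleon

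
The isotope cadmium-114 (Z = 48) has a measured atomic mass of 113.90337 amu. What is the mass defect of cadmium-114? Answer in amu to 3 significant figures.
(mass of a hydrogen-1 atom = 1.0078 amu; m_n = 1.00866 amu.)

The nucleus contains 48 protons and 114 − 48 = 66 neutrons.
Mass of separated nucleons = 48(1.0078) + 66(1.00866) = 48.3744 + 66.57156 = 114.94596 amu
Δm = 114.94596 − 113.90337 = 1.04259 amu

1.04 amu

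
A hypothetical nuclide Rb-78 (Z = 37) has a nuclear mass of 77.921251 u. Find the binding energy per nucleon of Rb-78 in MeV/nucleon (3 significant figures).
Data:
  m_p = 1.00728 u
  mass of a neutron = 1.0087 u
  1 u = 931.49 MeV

Z = 37, so N = A − Z = 78 − 37 = 41.
Mass of separated nucleons = 37(1.00728) + 41(1.0087) = 37.26936 + 41.3567 = 78.62606 u
Mass defect Δm = 78.62606 − 77.921251 = 0.704809 u
Binding energy = Δm·c² = 0.704809 × 931.49 MeV/u = 656.523 MeV
Dividing by A = 78 gives 8.417 MeV per nucleon.

8.42 MeV/nucleon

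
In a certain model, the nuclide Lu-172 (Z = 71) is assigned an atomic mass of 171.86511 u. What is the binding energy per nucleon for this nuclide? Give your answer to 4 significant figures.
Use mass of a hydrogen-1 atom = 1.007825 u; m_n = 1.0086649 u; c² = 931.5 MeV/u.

8.479 MeV/nucleon

Z = 71, so N = A − Z = 172 − 71 = 101.
Σm = 71·m(¹H) + 101·m_n = 71.555575 + 101.8751549 = 173.4307299 u
The mass defect is 173.4307299 − 171.86511 = 1.5656199 u.
E_B = 1.5656199 × 931.5 = 1458.37 MeV
Dividing by A = 172 gives 8.479 MeV per nucleon.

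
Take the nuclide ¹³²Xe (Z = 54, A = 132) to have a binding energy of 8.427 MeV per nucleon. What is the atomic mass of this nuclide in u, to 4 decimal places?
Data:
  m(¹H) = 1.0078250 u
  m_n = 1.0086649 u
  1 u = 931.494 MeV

131.9042 u

Total binding energy = 132 × 8.427 = 1112.364 MeV
Mass defect = 1112.364 MeV / (931.494 MeV/u) = 1.194172 u
Constituent mass = 54(1.0078250) + 78(1.0086649) = 133.0984122 u
Atomic mass = 133.0984122 − 1.194172 = 131.9042402 u ≈ 131.9042 u (to 4 decimal places)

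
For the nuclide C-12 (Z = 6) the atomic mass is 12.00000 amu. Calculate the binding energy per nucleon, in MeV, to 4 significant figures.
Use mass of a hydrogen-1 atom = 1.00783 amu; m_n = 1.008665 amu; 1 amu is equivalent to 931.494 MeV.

Mass of separated nucleons = 6(1.00783) + 6(1.008665) = 6.04698 + 6.051990 = 12.098970 amu
Δm = 12.098970 − 12.00000 = 0.098970 amu
Binding energy = Δm·c² = 0.098970 × 931.494 MeV/amu = 92.18996 MeV
Per nucleon: 92.18996 / 12 = 7.682 MeV

7.682 MeV/nucleon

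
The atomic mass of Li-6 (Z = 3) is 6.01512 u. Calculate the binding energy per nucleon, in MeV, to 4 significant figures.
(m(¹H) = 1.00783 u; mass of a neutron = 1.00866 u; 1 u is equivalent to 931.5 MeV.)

5.333 MeV/nucleon

The nucleus contains 3 protons and 6 − 3 = 3 neutrons.
Σm = 3·m(¹H) + 3·m_n = 3.02349 + 3.02598 = 6.04947 u
The mass defect is 6.04947 − 6.01512 = 0.03435 u.
Binding energy = Δm·c² = 0.03435 × 931.5 MeV/u = 31.9970 MeV
Dividing by A = 6 gives 5.333 MeV per nucleon.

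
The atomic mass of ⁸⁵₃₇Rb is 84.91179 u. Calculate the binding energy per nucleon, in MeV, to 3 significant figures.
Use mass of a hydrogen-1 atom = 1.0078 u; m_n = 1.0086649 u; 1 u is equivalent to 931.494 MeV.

8.69 MeV/nucleon

The nucleus contains 37 protons and 85 − 37 = 48 neutrons.
Total constituent mass: 37 × 1.0078 + 48 × 1.0086649 = 85.7045152 u
Δm = 85.7045152 − 84.91179 = 0.7927252 u
Converting to energy: 0.7927252 u × 931.494 MeV/u = 738.419 MeV
Per nucleon: 738.419 / 85 = 8.687 MeV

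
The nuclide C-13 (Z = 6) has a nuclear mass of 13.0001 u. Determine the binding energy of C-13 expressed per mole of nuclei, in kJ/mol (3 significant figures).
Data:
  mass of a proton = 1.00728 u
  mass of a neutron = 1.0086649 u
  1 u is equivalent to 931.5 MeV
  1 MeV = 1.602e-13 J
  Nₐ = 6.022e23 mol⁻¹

With 6 protons and 7 neutrons (A = 13):
Mass of separated nucleons = 6(1.00728) + 7(1.0086649) = 6.04368 + 7.0606543 = 13.1043343 u
The mass defect is 13.1043343 − 13.0001 = 0.1042343 u.
Binding energy = Δm·c² = 0.1042343 × 931.5 MeV/u = 97.0943 MeV
Per nucleus in joules: 97.0943 MeV × 1.602e-13 J/MeV = 1.5555e-11 J
Per mole: 1.5555e-11 J × 6.022e23 mol⁻¹ = 9.3672e+12 J/mol

9.37e+09 kJ/mol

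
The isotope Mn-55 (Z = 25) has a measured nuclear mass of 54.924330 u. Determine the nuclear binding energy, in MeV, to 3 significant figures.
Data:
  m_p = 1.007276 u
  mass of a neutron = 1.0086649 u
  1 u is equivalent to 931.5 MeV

Total constituent mass: 25 × 1.007276 + 30 × 1.0086649 = 55.4418470 u
The mass defect is 55.4418470 − 54.924330 = 0.5175170 u.
E_B = 0.5175170 × 931.5 = 482.067 MeV

482 MeV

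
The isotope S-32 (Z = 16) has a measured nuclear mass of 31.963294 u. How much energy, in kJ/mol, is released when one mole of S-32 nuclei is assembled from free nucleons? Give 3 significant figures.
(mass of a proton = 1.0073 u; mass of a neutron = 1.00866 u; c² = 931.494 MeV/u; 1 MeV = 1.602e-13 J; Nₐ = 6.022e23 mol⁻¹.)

The nucleus contains 16 protons and 32 − 16 = 16 neutrons.
Mass of separated nucleons = 16(1.0073) + 16(1.00866) = 16.1168 + 16.13856 = 32.25536 u
The mass defect is 32.25536 − 31.963294 = 0.292066 u.
Binding energy = Δm·c² = 0.292066 × 931.494 MeV/u = 272.058 MeV
Per nucleus in joules: 272.058 MeV × 1.602e-13 J/MeV = 4.3584e-11 J
Per mole: 4.3584e-11 J × 6.022e23 mol⁻¹ = 2.6246e+13 J/mol

2.62e+10 kJ/mol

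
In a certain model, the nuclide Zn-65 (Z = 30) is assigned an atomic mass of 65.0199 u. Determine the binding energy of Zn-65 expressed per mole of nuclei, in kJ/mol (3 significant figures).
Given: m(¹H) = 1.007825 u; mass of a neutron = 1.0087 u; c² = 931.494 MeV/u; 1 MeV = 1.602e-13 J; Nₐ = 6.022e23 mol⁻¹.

4.67e+10 kJ/mol

Z = 30, so N = A − Z = 65 − 30 = 35.
Mass of separated nucleons = 30(1.007825) + 35(1.0087) = 30.234750 + 35.3045 = 65.539250 u
The mass defect is 65.539250 − 65.0199 = 0.519350 u.
E_B = 0.519350 × 931.494 = 483.771 MeV
Per nucleus in joules: 483.771 MeV × 1.602e-13 J/MeV = 7.7500e-11 J
Per mole: 7.7500e-11 J × 6.022e23 mol⁻¹ = 4.6671e+13 J/mol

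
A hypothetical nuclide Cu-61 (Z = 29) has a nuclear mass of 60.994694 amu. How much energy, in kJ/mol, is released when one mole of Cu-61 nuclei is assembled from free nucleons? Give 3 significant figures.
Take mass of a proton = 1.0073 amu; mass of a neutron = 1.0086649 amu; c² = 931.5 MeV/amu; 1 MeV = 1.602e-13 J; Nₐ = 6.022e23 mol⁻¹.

4.44e+10 kJ/mol

The nucleus contains 29 protons and 61 − 29 = 32 neutrons.
Σm = 29·m_p + 32·m_n = 29.2117 + 32.2772768 = 61.4889768 amu
Δm = 61.4889768 − 60.994694 = 0.4942828 amu
Converting to energy: 0.4942828 amu × 931.5 MeV/amu = 460.424 MeV
Per nucleus in joules: 460.424 MeV × 1.602e-13 J/MeV = 7.3760e-11 J
Per mole: 7.3760e-11 J × 6.022e23 mol⁻¹ = 4.4418e+13 J/mol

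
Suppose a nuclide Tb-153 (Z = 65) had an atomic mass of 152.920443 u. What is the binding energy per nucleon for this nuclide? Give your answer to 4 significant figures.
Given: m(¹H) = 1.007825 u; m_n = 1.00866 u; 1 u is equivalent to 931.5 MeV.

Total constituent mass: 65 × 1.007825 + 88 × 1.00866 = 154.270705 u
The mass defect is 154.270705 − 152.920443 = 1.350262 u.
E_B = 1.350262 × 931.5 = 1257.77 MeV
Dividing by A = 153 gives 8.221 MeV per nucleon.

8.221 MeV/nucleon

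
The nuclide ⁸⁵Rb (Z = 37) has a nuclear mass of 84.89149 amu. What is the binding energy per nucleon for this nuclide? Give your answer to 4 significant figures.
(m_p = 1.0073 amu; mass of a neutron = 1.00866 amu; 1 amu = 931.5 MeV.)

8.704 MeV/nucleon

The nucleus contains 37 protons and 85 − 37 = 48 neutrons.
Σm = 37·m_p + 48·m_n = 37.2701 + 48.41568 = 85.68578 amu
Mass defect Δm = 85.68578 − 84.89149 = 0.79429 amu
Binding energy = Δm·c² = 0.79429 × 931.5 MeV/amu = 739.881 MeV
Per nucleon: 739.881 / 85 = 8.704 MeV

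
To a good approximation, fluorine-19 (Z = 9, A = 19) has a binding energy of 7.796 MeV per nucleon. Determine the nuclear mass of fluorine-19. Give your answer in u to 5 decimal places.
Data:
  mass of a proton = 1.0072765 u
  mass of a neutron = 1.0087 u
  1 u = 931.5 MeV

18.99347 u

Total binding energy = 19 × 7.796 = 148.124 MeV
Mass defect = 148.124 MeV / (931.5 MeV/u) = 0.1590166 u
Constituent mass = 9(1.0072765) + 10(1.0087) = 19.1524885 u
Nuclear mass = 19.1524885 − 0.1590166 = 18.9934719 u ≈ 18.99347 u (to 5 decimal places)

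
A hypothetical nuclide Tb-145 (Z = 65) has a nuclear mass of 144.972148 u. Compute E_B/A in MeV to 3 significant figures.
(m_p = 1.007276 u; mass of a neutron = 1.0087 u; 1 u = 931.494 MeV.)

Z = 65, so N = A − Z = 145 − 65 = 80.
Total constituent mass: 65 × 1.007276 + 80 × 1.0087 = 146.168940 u
Mass defect Δm = 146.168940 − 144.972148 = 1.196792 u
Converting to energy: 1.196792 u × 931.494 MeV/u = 1114.80 MeV
Per nucleon: 1114.80 / 145 = 7.688 MeV

7.69 MeV/nucleon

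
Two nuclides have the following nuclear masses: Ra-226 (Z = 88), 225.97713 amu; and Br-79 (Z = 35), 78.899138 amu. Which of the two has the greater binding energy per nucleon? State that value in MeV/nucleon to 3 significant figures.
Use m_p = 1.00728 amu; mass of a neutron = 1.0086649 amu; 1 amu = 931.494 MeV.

Br-79; 8.69 MeV/nucleon

Ra-226: Σm = 88(1.00728) + 138(1.0086649) = 227.8363962 amu; Δm = 1.8592662 amu; E_B = 1731.9 MeV; E_B/A = 7.663 MeV
Br-79: Σm = 35(1.00728) + 44(1.0086649) = 79.6360556 amu; Δm = 0.7369176 amu; E_B = 686.43 MeV; E_B/A = 8.689 MeV
Br-79 has the higher binding energy per nucleon, so it is the more tightly bound nucleus.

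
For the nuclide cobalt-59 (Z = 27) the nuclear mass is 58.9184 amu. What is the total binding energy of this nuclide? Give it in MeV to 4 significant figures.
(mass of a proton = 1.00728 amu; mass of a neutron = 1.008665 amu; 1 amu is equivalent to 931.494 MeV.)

Z = 27, so N = A − Z = 59 − 27 = 32.
Σm = 27·m_p + 32·m_n = 27.19656 + 32.277280 = 59.473840 amu
Δm = 59.473840 − 58.9184 = 0.555440 amu
Converting to energy: 0.555440 amu × 931.494 MeV/amu = 517.389 MeV

517.4 MeV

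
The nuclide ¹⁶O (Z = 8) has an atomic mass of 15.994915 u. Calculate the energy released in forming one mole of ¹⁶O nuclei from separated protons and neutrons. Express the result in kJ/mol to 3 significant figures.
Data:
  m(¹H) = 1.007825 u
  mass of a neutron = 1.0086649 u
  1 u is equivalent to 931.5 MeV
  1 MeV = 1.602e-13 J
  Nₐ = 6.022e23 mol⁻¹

The nucleus contains 8 protons and 16 − 8 = 8 neutrons.
Σm = 8·m(¹H) + 8·m_n = 8.062600 + 8.0693192 = 16.1319192 u
The mass defect is 16.1319192 − 15.994915 = 0.1370042 u.
Binding energy = Δm·c² = 0.1370042 × 931.5 MeV/u = 127.619 MeV
Per nucleus in joules: 127.619 MeV × 1.602e-13 J/MeV = 2.0445e-11 J
Per mole: 2.0445e-11 J × 6.022e23 mol⁻¹ = 1.2312e+13 J/mol

1.23e+10 kJ/mol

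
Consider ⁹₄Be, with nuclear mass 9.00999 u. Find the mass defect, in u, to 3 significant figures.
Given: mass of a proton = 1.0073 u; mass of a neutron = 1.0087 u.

0.0627 u

Total constituent mass: 4 × 1.0073 + 5 × 1.0087 = 9.0727 u
The mass defect is 9.0727 − 9.00999 = 0.06271 u.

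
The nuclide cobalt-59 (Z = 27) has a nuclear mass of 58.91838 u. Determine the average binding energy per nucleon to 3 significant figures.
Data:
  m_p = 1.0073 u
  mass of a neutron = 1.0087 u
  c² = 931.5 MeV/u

With 27 protons and 32 neutrons (A = 59):
Total constituent mass: 27 × 1.0073 + 32 × 1.0087 = 59.4755 u
The mass defect is 59.4755 − 58.91838 = 0.55712 u.
E_B = 0.55712 × 931.5 = 518.957 MeV
Dividing by A = 59 gives 8.796 MeV per nucleon.

8.80 MeV/nucleon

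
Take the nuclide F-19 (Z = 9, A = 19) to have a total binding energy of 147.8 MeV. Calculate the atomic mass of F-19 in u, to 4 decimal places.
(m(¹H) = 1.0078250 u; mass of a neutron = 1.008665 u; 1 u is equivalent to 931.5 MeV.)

Mass defect = 147.8 MeV / (931.5 MeV/u) = 0.158669 u
Constituent mass = 9(1.0078250) + 10(1.008665) = 19.1570750 u
Atomic mass = 19.1570750 − 0.158669 = 18.9984060 u ≈ 18.9984 u (to 4 decimal places)

18.9984 u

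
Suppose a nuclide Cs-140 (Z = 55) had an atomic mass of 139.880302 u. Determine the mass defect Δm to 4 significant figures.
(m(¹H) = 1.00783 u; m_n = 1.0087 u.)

1.290 u

Σm = 55·m(¹H) + 85·m_n = 55.43065 + 85.7395 = 141.17015 u
The mass defect is 141.17015 − 139.880302 = 1.289848 u.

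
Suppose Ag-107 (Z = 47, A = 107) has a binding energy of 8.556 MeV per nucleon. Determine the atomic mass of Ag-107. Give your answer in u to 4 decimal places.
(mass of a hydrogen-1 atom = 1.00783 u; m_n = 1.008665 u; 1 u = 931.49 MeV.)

Total binding energy = 107 × 8.556 = 915.492 MeV
Mass defect = 915.492 MeV / (931.49 MeV/u) = 0.982825 u
Constituent mass = 47(1.00783) + 60(1.008665) = 107.887910 u
Atomic mass = 107.887910 − 0.982825 = 106.905085 u ≈ 106.9051 u (to 4 decimal places)

106.9051 u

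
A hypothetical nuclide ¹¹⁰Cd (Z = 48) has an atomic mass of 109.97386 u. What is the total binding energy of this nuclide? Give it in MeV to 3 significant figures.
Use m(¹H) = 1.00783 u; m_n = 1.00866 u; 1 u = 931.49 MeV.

875 MeV

With 48 protons and 62 neutrons (A = 110):
Total constituent mass: 48 × 1.00783 + 62 × 1.00866 = 110.91276 u
The mass defect is 110.91276 − 109.97386 = 0.93890 u.
Binding energy = Δm·c² = 0.93890 × 931.49 MeV/u = 874.576 MeV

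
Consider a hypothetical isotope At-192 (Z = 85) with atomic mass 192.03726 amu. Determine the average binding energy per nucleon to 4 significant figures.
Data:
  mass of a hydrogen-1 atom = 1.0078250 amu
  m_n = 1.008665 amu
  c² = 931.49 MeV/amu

Z = 85, so N = A − Z = 192 − 85 = 107.
Total constituent mass: 85 × 1.0078250 + 107 × 1.008665 = 193.5922800 amu
Mass defect Δm = 193.5922800 − 192.03726 = 1.5550200 amu
E_B = 1.5550200 × 931.49 = 1448.49 MeV
Per nucleon: 1448.49 / 192 = 7.544 MeV

7.544 MeV/nucleon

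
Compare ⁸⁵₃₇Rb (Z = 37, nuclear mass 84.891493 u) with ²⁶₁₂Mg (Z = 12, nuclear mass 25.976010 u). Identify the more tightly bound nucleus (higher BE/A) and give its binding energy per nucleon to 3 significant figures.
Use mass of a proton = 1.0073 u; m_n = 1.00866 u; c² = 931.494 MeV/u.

⁸⁵₃₇Rb; 8.70 MeV/nucleon

⁸⁵₃₇Rb: Σm = 37(1.0073) + 48(1.00866) = 85.68578 u; Δm = 0.794287 u; E_B = 739.87 MeV; E_B/A = 8.704 MeV
²⁶₁₂Mg: Σm = 12(1.0073) + 14(1.00866) = 26.20884 u; Δm = 0.232830 u; E_B = 216.88 MeV; E_B/A = 8.342 MeV
⁸⁵₃₇Rb has the higher binding energy per nucleon, so it is the more tightly bound nucleus.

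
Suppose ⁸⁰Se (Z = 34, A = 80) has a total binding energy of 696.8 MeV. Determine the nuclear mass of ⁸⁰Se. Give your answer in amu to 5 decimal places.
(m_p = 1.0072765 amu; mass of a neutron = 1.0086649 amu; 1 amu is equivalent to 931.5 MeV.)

Mass defect = 696.8 MeV / (931.5 MeV/amu) = 0.7480408 amu
Constituent mass = 34(1.0072765) + 46(1.0086649) = 80.6459864 amu
Nuclear mass = 80.6459864 − 0.7480408 = 79.8979456 amu ≈ 79.89795 amu (to 5 decimal places)

79.89795 amu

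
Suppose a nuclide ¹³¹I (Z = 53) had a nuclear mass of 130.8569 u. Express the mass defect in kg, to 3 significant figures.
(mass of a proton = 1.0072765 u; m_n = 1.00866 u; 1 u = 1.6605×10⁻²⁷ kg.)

2.00e-27 kg

With 53 protons and 78 neutrons (A = 131):
Total constituent mass: 53 × 1.0072765 + 78 × 1.00866 = 132.0611345 u
The mass defect is 132.0611345 − 130.8569 = 1.2042345 u.
In SI units: 1.2042345 u × 1.6605×10⁻²⁷ kg/u = 1.9996e-27 kg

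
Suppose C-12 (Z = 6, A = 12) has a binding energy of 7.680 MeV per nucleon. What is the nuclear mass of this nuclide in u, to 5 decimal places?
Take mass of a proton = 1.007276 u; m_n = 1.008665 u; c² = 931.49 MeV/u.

Total binding energy = 12 × 7.680 = 92.160 MeV
Mass defect = 92.160 MeV / (931.49 MeV/u) = 0.0989383 u
Constituent mass = 6(1.007276) + 6(1.008665) = 12.095646 u
Nuclear mass = 12.095646 − 0.0989383 = 11.9967077 u ≈ 11.99671 u (to 5 decimal places)

11.99671 u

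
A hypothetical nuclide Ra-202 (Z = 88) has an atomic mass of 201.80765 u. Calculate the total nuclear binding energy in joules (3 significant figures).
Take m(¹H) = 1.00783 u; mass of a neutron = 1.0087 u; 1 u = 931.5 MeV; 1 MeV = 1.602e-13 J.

Z = 88, so N = A − Z = 202 − 88 = 114.
Σm = 88·m(¹H) + 114·m_n = 88.68904 + 114.9918 = 203.68084 u
Mass defect Δm = 203.68084 − 201.80765 = 1.87319 u
E_B = 1.87319 × 931.5 = 1744.88 MeV
In joules: 1744.88 MeV × 1.602e-13 J/MeV = 2.7953e-10 J

2.80e-10 J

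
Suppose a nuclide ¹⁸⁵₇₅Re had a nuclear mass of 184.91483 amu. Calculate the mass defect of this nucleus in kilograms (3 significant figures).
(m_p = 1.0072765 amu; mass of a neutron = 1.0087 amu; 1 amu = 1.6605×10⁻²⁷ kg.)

2.64e-27 kg

The nucleus contains 75 protons and 185 − 75 = 110 neutrons.
Mass of separated nucleons = 75(1.0072765) + 110(1.0087) = 75.5457375 + 110.9570 = 186.5027375 amu
The mass defect is 186.5027375 − 184.91483 = 1.5879075 amu.
In SI units: 1.5879075 amu × 1.6605×10⁻²⁷ kg/amu = 2.6367e-27 kg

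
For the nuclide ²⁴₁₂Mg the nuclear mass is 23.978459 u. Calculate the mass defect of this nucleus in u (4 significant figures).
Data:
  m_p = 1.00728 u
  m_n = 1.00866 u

Mass of separated nucleons = 12(1.00728) + 12(1.00866) = 12.08736 + 12.10392 = 24.19128 u
Δm = 24.19128 − 23.978459 = 0.212821 u

0.2128 u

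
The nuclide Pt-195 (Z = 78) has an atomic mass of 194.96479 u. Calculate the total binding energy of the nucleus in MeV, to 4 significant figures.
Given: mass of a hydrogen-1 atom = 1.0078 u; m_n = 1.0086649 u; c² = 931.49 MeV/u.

Total constituent mass: 78 × 1.0078 + 117 × 1.0086649 = 196.6221933 u
Mass defect Δm = 196.6221933 − 194.96479 = 1.6574033 u
Binding energy = Δm·c² = 1.6574033 × 931.49 MeV/u = 1543.85 MeV

1544 MeV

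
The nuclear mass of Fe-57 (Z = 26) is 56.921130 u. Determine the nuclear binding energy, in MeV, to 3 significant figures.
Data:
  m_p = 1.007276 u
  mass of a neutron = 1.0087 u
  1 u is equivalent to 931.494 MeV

Total constituent mass: 26 × 1.007276 + 31 × 1.0087 = 57.458876 u
The mass defect is 57.458876 − 56.921130 = 0.537746 u.
Binding energy = Δm·c² = 0.537746 × 931.494 MeV/u = 500.907 MeV

501 MeV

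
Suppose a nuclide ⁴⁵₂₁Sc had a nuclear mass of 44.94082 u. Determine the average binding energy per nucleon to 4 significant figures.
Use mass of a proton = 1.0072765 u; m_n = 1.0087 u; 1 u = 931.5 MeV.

8.710 MeV/nucleon

With 21 protons and 24 neutrons (A = 45):
Total constituent mass: 21 × 1.0072765 + 24 × 1.0087 = 45.3616065 u
Δm = 45.3616065 − 44.94082 = 0.4207865 u
E_B = 0.4207865 × 931.5 = 391.963 MeV
Per nucleon: 391.963 / 45 = 8.710 MeV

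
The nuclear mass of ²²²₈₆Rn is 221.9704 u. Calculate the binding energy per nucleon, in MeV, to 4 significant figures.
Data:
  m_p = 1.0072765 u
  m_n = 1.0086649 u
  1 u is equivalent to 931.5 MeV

7.695 MeV/nucleon

With 86 protons and 136 neutrons (A = 222):
Mass of separated nucleons = 86(1.0072765) + 136(1.0086649) = 86.6257790 + 137.1784264 = 223.8042054 u
Mass defect Δm = 223.8042054 − 221.9704 = 1.8338054 u
Binding energy = Δm·c² = 1.8338054 × 931.5 MeV/u = 1708.19 MeV
Per nucleon: 1708.19 / 222 = 7.695 MeV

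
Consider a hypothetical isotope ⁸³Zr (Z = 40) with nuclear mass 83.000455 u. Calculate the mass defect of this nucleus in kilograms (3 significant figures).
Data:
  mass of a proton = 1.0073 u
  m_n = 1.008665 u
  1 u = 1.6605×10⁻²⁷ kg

1.10e-27 kg

Mass of separated nucleons = 40(1.0073) + 43(1.008665) = 40.2920 + 43.372595 = 83.664595 u
Δm = 83.664595 − 83.000455 = 0.664140 u
In SI units: 0.664140 u × 1.6605×10⁻²⁷ kg/u = 1.1028e-27 kg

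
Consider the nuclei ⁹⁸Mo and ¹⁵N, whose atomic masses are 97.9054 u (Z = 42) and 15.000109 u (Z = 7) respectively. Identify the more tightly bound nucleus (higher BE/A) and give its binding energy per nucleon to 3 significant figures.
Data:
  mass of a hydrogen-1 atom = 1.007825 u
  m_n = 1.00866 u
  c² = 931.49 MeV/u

⁹⁸Mo; 8.63 MeV/nucleon

⁹⁸Mo: Σm = 42(1.007825) + 56(1.00866) = 98.813610 u; Δm = 0.908210 u; E_B = 845.99 MeV; E_B/A = 8.633 MeV
¹⁵N: Σm = 7(1.007825) + 8(1.00866) = 15.124055 u; Δm = 0.123946 u; E_B = 115.45 MeV; E_B/A = 7.697 MeV
⁹⁸Mo has the higher binding energy per nucleon, so it is the more tightly bound nucleus.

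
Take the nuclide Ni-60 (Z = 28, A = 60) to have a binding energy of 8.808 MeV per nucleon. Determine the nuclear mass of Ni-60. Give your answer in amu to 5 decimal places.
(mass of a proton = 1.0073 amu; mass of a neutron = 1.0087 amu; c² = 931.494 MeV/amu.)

Total binding energy = 60 × 8.808 = 528.480 MeV
Mass defect = 528.480 MeV / (931.494 MeV/amu) = 0.5673466 amu
Constituent mass = 28(1.0073) + 32(1.0087) = 60.4828 amu
Nuclear mass = 60.4828 − 0.5673466 = 59.9154534 amu ≈ 59.91545 amu (to 5 decimal places)

59.91545 amu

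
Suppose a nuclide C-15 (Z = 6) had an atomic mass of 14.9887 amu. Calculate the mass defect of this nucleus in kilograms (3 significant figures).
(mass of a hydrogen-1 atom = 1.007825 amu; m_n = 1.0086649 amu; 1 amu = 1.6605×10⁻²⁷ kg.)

2.26e-28 kg

The nucleus contains 6 protons and 15 − 6 = 9 neutrons.
Total constituent mass: 6 × 1.007825 + 9 × 1.0086649 = 15.1249341 amu
Mass defect Δm = 15.1249341 − 14.9887 = 0.1362341 amu
In SI units: 0.1362341 amu × 1.6605×10⁻²⁷ kg/amu = 2.2622e-28 kg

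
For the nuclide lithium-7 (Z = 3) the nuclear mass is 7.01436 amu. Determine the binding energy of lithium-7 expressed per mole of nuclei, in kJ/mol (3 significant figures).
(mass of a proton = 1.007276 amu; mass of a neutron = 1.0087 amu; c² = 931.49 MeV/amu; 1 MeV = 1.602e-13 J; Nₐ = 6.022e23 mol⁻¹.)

3.80e+09 kJ/mol

Σm = 3·m_p + 4·m_n = 3.021828 + 4.0348 = 7.056628 amu
Δm = 7.056628 − 7.01436 = 0.042268 amu
E_B = 0.042268 × 931.49 = 39.3722 MeV
Per nucleus in joules: 39.3722 MeV × 1.602e-13 J/MeV = 6.3074e-12 J
Per mole: 6.3074e-12 J × 6.022e23 mol⁻¹ = 3.7983e+12 J/mol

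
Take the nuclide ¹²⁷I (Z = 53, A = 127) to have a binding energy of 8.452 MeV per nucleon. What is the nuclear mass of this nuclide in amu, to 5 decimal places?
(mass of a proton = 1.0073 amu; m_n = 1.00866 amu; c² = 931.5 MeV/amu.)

126.87540 amu

Total binding energy = 127 × 8.452 = 1073.404 MeV
Mass defect = 1073.404 MeV / (931.5 MeV/amu) = 1.1523392 amu
Constituent mass = 53(1.0073) + 74(1.00866) = 128.02774 amu
Nuclear mass = 128.02774 − 1.1523392 = 126.8754008 amu ≈ 126.87540 amu (to 5 decimal places)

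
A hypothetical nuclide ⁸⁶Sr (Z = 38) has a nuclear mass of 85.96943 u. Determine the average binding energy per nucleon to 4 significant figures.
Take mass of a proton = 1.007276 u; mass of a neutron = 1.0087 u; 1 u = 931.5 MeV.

7.849 MeV/nucleon

Z = 38, so N = A − Z = 86 − 38 = 48.
Mass of separated nucleons = 38(1.007276) + 48(1.0087) = 38.276488 + 48.4176 = 86.694088 u
Mass defect Δm = 86.694088 − 85.96943 = 0.724658 u
Converting to energy: 0.724658 u × 931.5 MeV/u = 675.019 MeV
Dividing by A = 86 gives 7.849 MeV per nucleon.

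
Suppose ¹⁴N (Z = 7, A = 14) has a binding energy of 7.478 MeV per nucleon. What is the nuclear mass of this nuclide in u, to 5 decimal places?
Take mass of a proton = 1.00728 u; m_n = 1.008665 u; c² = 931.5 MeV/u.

13.99922 u

Total binding energy = 14 × 7.478 = 104.692 MeV
Mass defect = 104.692 MeV / (931.5 MeV/u) = 0.1123908 u
Constituent mass = 7(1.00728) + 7(1.008665) = 14.111615 u
Nuclear mass = 14.111615 − 0.1123908 = 13.9992242 u ≈ 13.99922 u (to 5 decimal places)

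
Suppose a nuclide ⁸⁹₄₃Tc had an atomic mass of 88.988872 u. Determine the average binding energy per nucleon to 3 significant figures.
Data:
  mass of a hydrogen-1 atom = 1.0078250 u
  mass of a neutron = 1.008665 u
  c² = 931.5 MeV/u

7.81 MeV/nucleon

Z = 43, so N = A − Z = 89 − 43 = 46.
Mass of separated nucleons = 43(1.0078250) + 46(1.008665) = 43.3364750 + 46.398590 = 89.7350650 u
Mass defect Δm = 89.7350650 − 88.988872 = 0.7461930 u
Binding energy = Δm·c² = 0.7461930 × 931.5 MeV/u = 695.079 MeV
BE/A = 695.079 MeV / 89 = 7.810 MeV/nucleon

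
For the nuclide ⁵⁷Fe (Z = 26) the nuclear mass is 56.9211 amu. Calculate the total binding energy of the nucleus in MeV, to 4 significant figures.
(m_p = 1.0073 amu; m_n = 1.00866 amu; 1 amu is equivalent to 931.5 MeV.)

500.4 MeV

Total constituent mass: 26 × 1.0073 + 31 × 1.00866 = 57.45826 amu
Δm = 57.45826 − 56.9211 = 0.53716 amu
Binding energy = Δm·c² = 0.53716 × 931.5 MeV/amu = 500.365 MeV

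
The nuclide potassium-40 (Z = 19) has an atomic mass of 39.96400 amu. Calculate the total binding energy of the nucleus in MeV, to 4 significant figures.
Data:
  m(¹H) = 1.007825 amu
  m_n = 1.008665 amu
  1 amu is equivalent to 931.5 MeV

Z = 19, so N = A − Z = 40 − 19 = 21.
Σm = 19·m(¹H) + 21·m_n = 19.148675 + 21.181965 = 40.330640 amu
Mass defect Δm = 40.330640 − 39.96400 = 0.366640 amu
Converting to energy: 0.366640 amu × 931.5 MeV/amu = 341.525 MeV

341.5 MeV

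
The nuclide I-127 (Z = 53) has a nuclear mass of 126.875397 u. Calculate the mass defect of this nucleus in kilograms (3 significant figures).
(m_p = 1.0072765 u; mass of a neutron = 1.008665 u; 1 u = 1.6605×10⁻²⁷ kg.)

Z = 53, so N = A − Z = 127 − 53 = 74.
Σm = 53·m_p + 74·m_n = 53.3856545 + 74.641210 = 128.0268645 u
The mass defect is 128.0268645 − 126.875397 = 1.1514675 u.
In SI units: 1.1514675 u × 1.6605×10⁻²⁷ kg/u = 1.9120e-27 kg

1.91e-27 kg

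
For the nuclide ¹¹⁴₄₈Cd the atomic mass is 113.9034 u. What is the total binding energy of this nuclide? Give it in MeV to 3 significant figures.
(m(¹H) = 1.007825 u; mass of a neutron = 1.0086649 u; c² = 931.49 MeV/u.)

973 MeV

The nucleus contains 48 protons and 114 − 48 = 66 neutrons.
Total constituent mass: 48 × 1.007825 + 66 × 1.0086649 = 114.9474834 u
The mass defect is 114.9474834 − 113.9034 = 1.0440834 u.
E_B = 1.0440834 × 931.49 = 972.553 MeV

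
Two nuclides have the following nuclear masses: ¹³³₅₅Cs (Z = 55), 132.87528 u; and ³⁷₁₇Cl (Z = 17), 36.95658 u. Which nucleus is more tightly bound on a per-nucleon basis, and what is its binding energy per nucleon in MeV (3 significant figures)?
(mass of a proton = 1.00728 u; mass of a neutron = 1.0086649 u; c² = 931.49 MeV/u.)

³⁷₁₇Cl; 8.57 MeV/nucleon

¹³³₅₅Cs: Σm = 55(1.00728) + 78(1.0086649) = 134.0762622 u; Δm = 1.2009822 u; E_B = 1118.7 MeV; E_B/A = 8.411 MeV
³⁷₁₇Cl: Σm = 17(1.00728) + 20(1.0086649) = 37.2970580 u; Δm = 0.3404780 u; E_B = 317.15 MeV; E_B/A = 8.572 MeV
³⁷₁₇Cl has the higher binding energy per nucleon, so it is the more tightly bound nucleus.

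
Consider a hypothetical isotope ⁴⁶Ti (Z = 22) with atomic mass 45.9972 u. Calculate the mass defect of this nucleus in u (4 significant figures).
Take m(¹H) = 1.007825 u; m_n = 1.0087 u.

The nucleus contains 22 protons and 46 − 22 = 24 neutrons.
Total constituent mass: 22 × 1.007825 + 24 × 1.0087 = 46.380950 u
The mass defect is 46.380950 − 45.9972 = 0.383750 u.

0.3838 u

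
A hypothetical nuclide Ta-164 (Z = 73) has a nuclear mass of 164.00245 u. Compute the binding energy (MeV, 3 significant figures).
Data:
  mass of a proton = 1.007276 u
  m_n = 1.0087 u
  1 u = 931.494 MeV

1230 MeV

With 73 protons and 91 neutrons (A = 164):
Mass of separated nucleons = 73(1.007276) + 91(1.0087) = 73.531148 + 91.7917 = 165.322848 u
Δm = 165.322848 − 164.00245 = 1.320398 u
Converting to energy: 1.320398 u × 931.494 MeV/u = 1229.94 MeV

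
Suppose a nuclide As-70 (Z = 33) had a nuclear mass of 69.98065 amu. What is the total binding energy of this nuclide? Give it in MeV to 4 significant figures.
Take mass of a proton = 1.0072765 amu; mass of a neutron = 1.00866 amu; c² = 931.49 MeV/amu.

Total constituent mass: 33 × 1.0072765 + 37 × 1.00866 = 70.5605445 amu
The mass defect is 70.5605445 − 69.98065 = 0.5798945 amu.
E_B = 0.5798945 × 931.49 = 540.166 MeV

540.2 MeV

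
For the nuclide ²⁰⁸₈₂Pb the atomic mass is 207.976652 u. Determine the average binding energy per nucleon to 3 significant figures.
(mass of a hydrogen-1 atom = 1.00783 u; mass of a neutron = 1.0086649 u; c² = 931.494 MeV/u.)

7.87 MeV/nucleon

With 82 protons and 126 neutrons (A = 208):
Mass of separated nucleons = 82(1.00783) + 126(1.0086649) = 82.64206 + 127.0917774 = 209.7338374 u
Mass defect Δm = 209.7338374 − 207.976652 = 1.7571854 u
Binding energy = Δm·c² = 1.7571854 × 931.494 MeV/u = 1636.81 MeV
Dividing by A = 208 gives 7.869 MeV per nucleon.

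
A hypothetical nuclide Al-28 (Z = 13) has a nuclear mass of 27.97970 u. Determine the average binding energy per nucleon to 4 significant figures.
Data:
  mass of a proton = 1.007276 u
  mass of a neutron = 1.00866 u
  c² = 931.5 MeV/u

8.144 MeV/nucleon

Σm = 13·m_p + 15·m_n = 13.094588 + 15.12990 = 28.224488 u
Mass defect Δm = 28.224488 − 27.97970 = 0.244788 u
Converting to energy: 0.244788 u × 931.5 MeV/u = 228.020 MeV
Dividing by A = 28 gives 8.144 MeV per nucleon.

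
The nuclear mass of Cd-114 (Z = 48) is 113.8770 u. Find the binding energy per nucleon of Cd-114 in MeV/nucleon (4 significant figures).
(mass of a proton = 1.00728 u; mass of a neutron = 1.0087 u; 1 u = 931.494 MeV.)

8.552 MeV/nucleon

Mass of separated nucleons = 48(1.00728) + 66(1.0087) = 48.34944 + 66.5742 = 114.92364 u
Mass defect Δm = 114.92364 − 113.8770 = 1.04664 u
E_B = 1.04664 × 931.494 = 974.939 MeV
Per nucleon: 974.939 / 114 = 8.552 MeV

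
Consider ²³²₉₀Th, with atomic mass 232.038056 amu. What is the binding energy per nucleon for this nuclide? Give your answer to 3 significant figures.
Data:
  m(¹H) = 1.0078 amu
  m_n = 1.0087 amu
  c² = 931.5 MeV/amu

Z = 90, so N = A − Z = 232 − 90 = 142.
Mass of separated nucleons = 90(1.0078) + 142(1.0087) = 90.7020 + 143.2354 = 233.9374 amu
Δm = 233.9374 − 232.038056 = 1.899344 amu
E_B = 1.899344 × 931.5 = 1769.24 MeV
Per nucleon: 1769.24 / 232 = 7.626 MeV

7.63 MeV/nucleon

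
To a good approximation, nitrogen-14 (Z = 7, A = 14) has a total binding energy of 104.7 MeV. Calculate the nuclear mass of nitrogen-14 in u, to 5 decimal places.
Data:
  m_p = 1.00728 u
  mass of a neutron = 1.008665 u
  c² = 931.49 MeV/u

13.99921 u

Mass defect = 104.7 MeV / (931.49 MeV/u) = 0.1124006 u
Constituent mass = 7(1.00728) + 7(1.008665) = 14.111615 u
Nuclear mass = 14.111615 − 0.1124006 = 13.9992144 u ≈ 13.99921 u (to 5 decimal places)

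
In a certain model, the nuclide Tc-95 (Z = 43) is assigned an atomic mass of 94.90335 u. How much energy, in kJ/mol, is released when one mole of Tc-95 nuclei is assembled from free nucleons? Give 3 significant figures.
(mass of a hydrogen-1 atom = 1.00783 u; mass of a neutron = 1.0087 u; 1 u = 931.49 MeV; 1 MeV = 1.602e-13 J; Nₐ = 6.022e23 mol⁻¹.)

7.96e+10 kJ/mol

Mass of separated nucleons = 43(1.00783) + 52(1.0087) = 43.33669 + 52.4524 = 95.78909 u
Δm = 95.78909 − 94.90335 = 0.88574 u
Binding energy = Δm·c² = 0.88574 × 931.49 MeV/u = 825.058 MeV
Per nucleus in joules: 825.058 MeV × 1.602e-13 J/MeV = 1.3217e-10 J
Per mole: 1.3217e-10 J × 6.022e23 mol⁻¹ = 7.9593e+13 J/mol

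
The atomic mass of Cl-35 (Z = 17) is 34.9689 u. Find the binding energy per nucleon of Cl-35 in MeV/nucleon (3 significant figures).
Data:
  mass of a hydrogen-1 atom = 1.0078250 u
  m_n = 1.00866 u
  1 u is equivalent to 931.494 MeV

8.52 MeV/nucleon

The nucleus contains 17 protons and 35 − 17 = 18 neutrons.
Mass of separated nucleons = 17(1.0078250) + 18(1.00866) = 17.1330250 + 18.15588 = 35.2889050 u
Mass defect Δm = 35.2889050 − 34.9689 = 0.3200050 u
E_B = 0.3200050 × 931.494 = 298.083 MeV
BE/A = 298.083 MeV / 35 = 8.517 MeV/nucleon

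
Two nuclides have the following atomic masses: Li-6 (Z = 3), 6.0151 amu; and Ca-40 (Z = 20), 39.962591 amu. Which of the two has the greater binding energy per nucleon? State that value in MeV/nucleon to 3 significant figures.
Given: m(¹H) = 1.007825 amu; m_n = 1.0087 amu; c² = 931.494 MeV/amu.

Ca-40; 8.57 MeV/nucleon

Li-6: Σm = 3(1.007825) + 3(1.0087) = 6.049575 amu; Δm = 0.034475 amu; E_B = 32.113 MeV; E_B/A = 5.352 MeV
Ca-40: Σm = 20(1.007825) + 20(1.0087) = 40.330500 amu; Δm = 0.367909 amu; E_B = 342.71 MeV; E_B/A = 8.568 MeV
Ca-40 has the higher binding energy per nucleon, so it is the more tightly bound nucleus.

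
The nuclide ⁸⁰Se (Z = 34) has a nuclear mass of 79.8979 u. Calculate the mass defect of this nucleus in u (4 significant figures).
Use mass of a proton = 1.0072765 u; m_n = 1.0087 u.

0.7497 u

Z = 34, so N = A − Z = 80 − 34 = 46.
Total constituent mass: 34 × 1.0072765 + 46 × 1.0087 = 80.6476010 u
Mass defect Δm = 80.6476010 − 79.8979 = 0.7497010 u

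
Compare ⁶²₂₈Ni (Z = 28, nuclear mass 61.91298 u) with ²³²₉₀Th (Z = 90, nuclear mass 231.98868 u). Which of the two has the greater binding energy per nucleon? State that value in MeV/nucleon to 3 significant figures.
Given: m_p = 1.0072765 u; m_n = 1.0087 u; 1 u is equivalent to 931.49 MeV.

⁶²₂₈Ni: Σm = 28(1.0072765) + 34(1.0087) = 62.4995420 u; Δm = 0.5865620 u; E_B = 546.38 MeV; E_B/A = 8.813 MeV
²³²₉₀Th: Σm = 90(1.0072765) + 142(1.0087) = 233.8902850 u; Δm = 1.9016050 u; E_B = 1771.3 MeV; E_B/A = 7.635 MeV
⁶²₂₈Ni has the higher binding energy per nucleon, so it is the more tightly bound nucleus.

⁶²₂₈Ni; 8.81 MeV/nucleon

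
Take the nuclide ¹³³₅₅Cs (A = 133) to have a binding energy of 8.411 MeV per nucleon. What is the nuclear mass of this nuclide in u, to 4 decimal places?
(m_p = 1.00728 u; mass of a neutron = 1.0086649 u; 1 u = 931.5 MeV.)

Total binding energy = 133 × 8.411 = 1118.663 MeV
Mass defect = 1118.663 MeV / (931.5 MeV/u) = 1.200926 u
Constituent mass = 55(1.00728) + 78(1.0086649) = 134.0762622 u
Nuclear mass = 134.0762622 − 1.200926 = 132.8753362 u ≈ 132.8753 u (to 4 decimal places)

132.8753 u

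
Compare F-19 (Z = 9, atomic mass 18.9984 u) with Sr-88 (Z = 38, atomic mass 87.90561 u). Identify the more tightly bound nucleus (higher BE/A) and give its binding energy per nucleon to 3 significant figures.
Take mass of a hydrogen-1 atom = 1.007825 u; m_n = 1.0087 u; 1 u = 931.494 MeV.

Sr-88; 8.75 MeV/nucleon

F-19: Σm = 9(1.007825) + 10(1.0087) = 19.157425 u; Δm = 0.159025 u; E_B = 148.13 MeV; E_B/A = 7.796 MeV
Sr-88: Σm = 38(1.007825) + 50(1.0087) = 88.732350 u; Δm = 0.826740 u; E_B = 770.10 MeV; E_B/A = 8.751 MeV
Sr-88 has the higher binding energy per nucleon, so it is the more tightly bound nucleus.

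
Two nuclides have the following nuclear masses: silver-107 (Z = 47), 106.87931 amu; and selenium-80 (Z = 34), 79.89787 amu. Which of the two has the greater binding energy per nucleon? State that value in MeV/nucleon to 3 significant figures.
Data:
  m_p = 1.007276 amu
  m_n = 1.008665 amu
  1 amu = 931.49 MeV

silver-107: Σm = 47(1.007276) + 60(1.008665) = 107.861872 amu; Δm = 0.982562 amu; E_B = 915.25 MeV; E_B/A = 8.554 MeV
selenium-80: Σm = 34(1.007276) + 46(1.008665) = 80.645974 amu; Δm = 0.748104 amu; E_B = 696.85 MeV; E_B/A = 8.711 MeV
selenium-80 has the higher binding energy per nucleon, so it is the more tightly bound nucleus.

selenium-80; 8.71 MeV/nucleon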